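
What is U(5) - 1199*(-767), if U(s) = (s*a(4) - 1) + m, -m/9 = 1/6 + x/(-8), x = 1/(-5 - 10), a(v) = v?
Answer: 36786017/40 ≈ 9.1965e+5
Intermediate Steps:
x = -1/15 (x = 1/(-15) = -1/15 ≈ -0.066667)
m = -63/40 (m = -9*(1/6 - 1/15/(-8)) = -9*(1*(⅙) - 1/15*(-⅛)) = -9*(⅙ + 1/120) = -9*7/40 = -63/40 ≈ -1.5750)
U(s) = -103/40 + 4*s (U(s) = (s*4 - 1) - 63/40 = (4*s - 1) - 63/40 = (-1 + 4*s) - 63/40 = -103/40 + 4*s)
U(5) - 1199*(-767) = (-103/40 + 4*5) - 1199*(-767) = (-103/40 + 20) + 919633 = 697/40 + 919633 = 36786017/40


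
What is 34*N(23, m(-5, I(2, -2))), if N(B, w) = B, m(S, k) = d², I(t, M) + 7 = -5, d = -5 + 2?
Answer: 782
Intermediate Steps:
d = -3
I(t, M) = -12 (I(t, M) = -7 - 5 = -12)
m(S, k) = 9 (m(S, k) = (-3)² = 9)
34*N(23, m(-5, I(2, -2))) = 34*23 = 782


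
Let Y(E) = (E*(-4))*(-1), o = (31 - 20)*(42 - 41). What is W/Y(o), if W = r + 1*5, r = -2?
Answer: 3/44 ≈ 0.068182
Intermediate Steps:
o = 11 (o = 11*1 = 11)
Y(E) = 4*E (Y(E) = -4*E*(-1) = 4*E)
W = 3 (W = -2 + 1*5 = -2 + 5 = 3)
W/Y(o) = 3/((4*11)) = 3/44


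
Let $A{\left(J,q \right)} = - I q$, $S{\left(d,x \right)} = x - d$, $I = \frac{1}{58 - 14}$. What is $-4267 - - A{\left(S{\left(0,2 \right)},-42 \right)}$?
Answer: $- \frac{93853}{22} \approx -4266.0$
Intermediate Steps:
$I = \frac{1}{44} \approx 0.022727$
$A{\left(J,q \right)} = - \frac{q}{44}$
$-4267 - - A{\left(S{\left(0,2 \right)},-42 \right)} = -4267 - - \frac{\left(-1\right) \left(-42\right)}{44} = -4267 - \left(-1\right) \frac{21}{22} = -4267 - - \frac{21}{22} = -4267 + \frac{21}{22} = - \frac{93853}{22}$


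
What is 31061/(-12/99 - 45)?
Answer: -1025013/1489 ≈ -688.39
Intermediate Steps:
31061/(-12/99 - 45) = 31061/((1/99)*(-12) - 45) = 31061/(-4/33 - 45) = 31061/(-1489/33) = 31061*(-33/1489) = -1025013/1489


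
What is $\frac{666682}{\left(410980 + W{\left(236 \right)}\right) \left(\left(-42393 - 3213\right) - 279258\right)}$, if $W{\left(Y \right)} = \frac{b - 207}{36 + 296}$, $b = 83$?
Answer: $- \frac{27667303}{5540768143488} \approx -4.9934 \cdot 10^{-6}$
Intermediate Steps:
$W{\left(Y \right)} = - \frac{31}{83}$ ($W{\left(Y \right)} = \frac{83 - 207}{36 + 296} = - \frac{124}{332} = \left(-124\right) \frac{1}{332} = - \frac{31}{83}$)
$\frac{666682}{\left(410980 + W{\left(236 \right)}\right) \left(\left(-42393 - 3213\right) - 279258\right)} = \frac{666682}{\left(410980 - \frac{31}{83}\right) \left(\left(-42393 - 3213\right) - 279258\right)} = \frac{666682}{\frac{34111309}{83} \left(-45606 - 279258\right)} = \frac{666682}{\frac{34111309}{83} \left(-324864\right)} = \frac{666682}{- \frac{11081536286976}{83}} = 666682 \left(- \frac{83}{11081536286976}\right) = - \frac{27667303}{5540768143488}$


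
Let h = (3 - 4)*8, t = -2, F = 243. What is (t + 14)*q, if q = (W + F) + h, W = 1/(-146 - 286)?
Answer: 101519/36 ≈ 2820.0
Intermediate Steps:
W = -1/432 (W = 1/(-432) = -1/432 ≈ -0.0023148)
h = -8 (h = -1*8 = -8)
q = 101519/432 (q = (-1/432 + 243) - 8 = 104975/432 - 8 = 101519/432 ≈ 235.00)
(t + 14)*q = (-2 + 14)*(101519/432) = 12*(101519/432) = 101519/36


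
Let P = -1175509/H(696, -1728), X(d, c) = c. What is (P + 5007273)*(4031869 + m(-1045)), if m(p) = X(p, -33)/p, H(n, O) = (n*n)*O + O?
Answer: 802720603271064141510703/39760947360 ≈ 2.0189e+13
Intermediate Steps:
H(n, O) = O + O*n² (H(n, O) = n²*O + O = O*n² + O = O + O*n²)
P = 1175509/837072576 (P = -1175509*(-1/(1728*(1 + 696²))) = -1175509*(-1/(1728*(1 + 484416))) = -1175509/((-1728*484417)) = -1175509/(-837072576) = -1175509*(-1/837072576) = 1175509/837072576 ≈ 0.0014043)
m(p) = -33/p
(P + 5007273)*(4031869 + m(-1045)) = (1175509/837072576 + 5007273)*(4031869 - 33/(-1045)) = 4191450910020757*(4031869 - 33*(-1/1045))/837072576 = 4191450910020757*(4031869 + 3/95)/837072576 = (4191450910020757/837072576)*(383027558/95) = 802720603271064141510703/39760947360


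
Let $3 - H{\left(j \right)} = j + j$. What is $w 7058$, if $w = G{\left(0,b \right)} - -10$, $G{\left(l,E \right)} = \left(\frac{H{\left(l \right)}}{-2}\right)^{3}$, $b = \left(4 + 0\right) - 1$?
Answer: $\frac{187037}{4} \approx 46759.0$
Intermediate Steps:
$H{\left(j \right)} = 3 - 2 j$ ($H{\left(j \right)} = 3 - \left(j + j\right) = 3 - 2 j$)
$b = 3$ ($b = 4 - 1 = 3$)
$G{\left(l,E \right)} = \left(- \frac{3}{2} + l\right)^{3}$ ($G{\left(l,E \right)} = \left(\frac{3 - 2 l}{-2}\right)^{3} = \left(\left(3 - 2 l\right) \left(- \frac{1}{2}\right)\right)^{3} = \left(- \frac{3}{2} + l\right)^{3}$)
$w = \frac{53}{8}$ ($w = \frac{\left(-3 + 2 \cdot 0\right)^{3}}{8} - -10 = \frac{\left(-3 + 0\right)^{3}}{8} + 10 = \frac{\left(-3\right)^{3}}{8} + 10 = \frac{1}{8} \left(-27\right) + 10 = - \frac{27}{8} + 10 = \frac{53}{8} \approx 6.625$)
$w 7058 = \frac{53}{8} \cdot 7058 = \frac{187037}{4}$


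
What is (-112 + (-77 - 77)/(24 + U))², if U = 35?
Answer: 45724644/3481 ≈ 13135.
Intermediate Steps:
(-112 + (-77 - 77)/(24 + U))² = (-112 + (-77 - 77)/(24 + 35))² = (-112 - 154/59)² = (-6762/59)² = 45724644/3481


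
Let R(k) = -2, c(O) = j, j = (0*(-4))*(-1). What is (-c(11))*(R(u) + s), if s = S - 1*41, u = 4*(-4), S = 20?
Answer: 0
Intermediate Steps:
j = 0 (j = 0*(-1) = 0)
c(O) = 0
u = -16
s = -21 (s = 20 - 1*41 = 20 - 41 = -21)
(-c(11))*(R(u) + s) = (-1*0)*(-2 - 21) = 0*(-23) = 0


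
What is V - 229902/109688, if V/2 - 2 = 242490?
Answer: 26598347545/54844 ≈ 4.8498e+5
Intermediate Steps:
V = 484984 (V = 4 + 2*242490 = 4 + 484980 = 484984)
V - 229902/109688 = 484984 - 229902/109688 = 484984 - 229902*1/109688 = 484984 - 114951/54844 = 26598347545/54844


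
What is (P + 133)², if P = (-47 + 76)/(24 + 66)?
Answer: 143976001/8100 ≈ 17775.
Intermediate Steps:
P = 29/90 ≈ 0.32222
(P + 133)² = (29/90 + 133)² = (11999/90)² = 143976001/8100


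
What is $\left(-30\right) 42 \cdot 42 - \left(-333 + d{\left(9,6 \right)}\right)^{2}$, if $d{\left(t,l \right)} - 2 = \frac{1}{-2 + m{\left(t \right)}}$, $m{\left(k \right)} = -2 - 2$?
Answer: $- \frac{5853289}{36} \approx -1.6259 \cdot 10^{5}$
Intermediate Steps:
$m{\left(k \right)} = -4$ ($m{\left(k \right)} = -2 - 2 = -4$)
$d{\left(t,l \right)} = \frac{11}{6}$ ($d{\left(t,l \right)} = 2 + \frac{1}{-2 - 4} = 2 + \frac{1}{-6} = 2 - \frac{1}{6} = \frac{11}{6}$)
$\left(-30\right) 42 \cdot 42 - \left(-333 + d{\left(9,6 \right)}\right)^{2} = \left(-30\right) 42 \cdot 42 - \left(-333 + \frac{11}{6}\right)^{2} = \left(-1260\right) 42 - \left(- \frac{1987}{6}\right)^{2} = -52920 - \frac{3948169}{36} = - \frac{5853289}{36}$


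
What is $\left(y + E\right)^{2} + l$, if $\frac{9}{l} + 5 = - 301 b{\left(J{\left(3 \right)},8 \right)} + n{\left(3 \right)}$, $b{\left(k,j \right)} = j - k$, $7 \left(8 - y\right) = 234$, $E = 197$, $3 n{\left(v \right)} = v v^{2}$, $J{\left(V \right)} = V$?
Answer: $\frac{2165043460}{73549} \approx 29437.0$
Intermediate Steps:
$n{\left(v \right)} = \frac{v^{3}}{3}$ ($n{\left(v \right)} = \frac{v v^{2}}{3} = \frac{v^{3}}{3}$)
$y = - \frac{178}{7}$ ($y = 8 - \frac{234}{7} = - \frac{178}{7} \approx -25.429$)
$l = - \frac{9}{1501}$ ($l = \frac{9}{-5 + \left(- 301 \left(8 - 3\right) + \frac{3^{3}}{3}\right)} = \frac{9}{-5 + \left(- 301 \left(8 - 3\right) + \frac{1}{3} \cdot 27\right)} = \frac{9}{-5 + \left(\left(-301\right) 5 + 9\right)} = \frac{9}{-5 + \left(-1505 + 9\right)} = \frac{9}{-5 - 1496} = \frac{9}{-1501} = 9 \left(- \frac{1}{1501}\right) = - \frac{9}{1501} \approx -0.005996$)
$\left(y + E\right)^{2} + l = \left(- \frac{178}{7} + 197\right)^{2} - \frac{9}{1501} = \left(\frac{1201}{7}\right)^{2} - \frac{9}{1501} = \frac{1442401}{49} - \frac{9}{1501} = \frac{2165043460}{73549}$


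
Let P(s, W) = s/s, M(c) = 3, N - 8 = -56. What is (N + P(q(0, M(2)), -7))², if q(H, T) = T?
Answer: 2209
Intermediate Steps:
N = -48 (N = 8 - 56 = -48)
P(s, W) = 1
(N + P(q(0, M(2)), -7))² = (-48 + 1)² = (-47)² = 2209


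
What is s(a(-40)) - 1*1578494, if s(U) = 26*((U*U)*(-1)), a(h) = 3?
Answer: -1578728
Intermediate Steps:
s(U) = -26*U**2 (s(U) = 26*(U**2*(-1)) = 26*(-U**2) = -26*U**2)
s(a(-40)) - 1*1578494 = -26*3**2 - 1*1578494 = -26*9 - 1578494 = -234 - 1578494 = -1578728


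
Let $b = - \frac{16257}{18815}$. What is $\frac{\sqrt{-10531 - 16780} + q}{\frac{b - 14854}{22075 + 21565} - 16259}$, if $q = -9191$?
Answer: $\frac{1078086705800}{1907189503381} - \frac{821086600 i \sqrt{27311}}{13350326523667} \approx 0.56528 - 0.010164 i$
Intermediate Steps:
$b = - \frac{16257}{18815}$ ($b = \left(-16257\right) \frac{1}{18815} = - \frac{16257}{18815} \approx -0.86404$)
$\frac{\sqrt{-10531 - 16780} + q}{\frac{b - 14854}{22075 + 21565} - 16259} = \frac{\sqrt{-10531 - 16780} - 9191}{\frac{- \frac{16257}{18815} - 14854}{22075 + 21565} - 16259} = \frac{\sqrt{-27311} - 9191}{- \frac{279494267}{18815 \cdot 43640} - 16259} = \frac{i \sqrt{27311} - 9191}{\left(- \frac{279494267}{18815}\right) \frac{1}{43640} - 16259} = \frac{-9191 + i \sqrt{27311}}{- \frac{279494267}{821086600} - 16259} = \frac{-9191 + i \sqrt{27311}}{- \frac{13350326523667}{821086600}} = \left(-9191 + i \sqrt{27311}\right) \left(- \frac{821086600}{13350326523667}\right) = \frac{1078086705800}{1907189503381} - \frac{821086600 i \sqrt{27311}}{13350326523667}$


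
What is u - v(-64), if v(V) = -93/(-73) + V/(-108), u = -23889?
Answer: -47088898/1971 ≈ -23891.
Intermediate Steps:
v(V) = 93/73 - V/108 (v(V) = -93*(-1/73) + V*(-1/108) = 93/73 - V/108)
u - v(-64) = -23889 - (93/73 - 1/108*(-64)) = -23889 - (93/73 + 16/27) = -23889 - 1*3679/1971 = -23889 - 3679/1971 = -47088898/1971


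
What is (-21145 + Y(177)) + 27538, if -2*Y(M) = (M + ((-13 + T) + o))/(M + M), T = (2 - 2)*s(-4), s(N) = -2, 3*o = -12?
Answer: 1131521/177 ≈ 6392.8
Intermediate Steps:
o = -4 (o = (1/3)*(-12) = -4)
T = 0 (T = (2 - 2)*(-2) = 0*(-2) = 0)
Y(M) = -(-17 + M)/(4*M) (Y(M) = -(M + ((-13 + 0) - 4))/(2*(M + M)) = -(M + (-13 - 4))/(2*(2*M)) = -(M - 17)*1/(2*M)/2 = -(-17 + M)*1/(2*M)/2 = -(-17 + M)/(4*M))
(-21145 + Y(177)) + 27538 = (-21145 + (1/4)*(17 - 1*177)/177) + 27538 = (-21145 + (1/4)*(1/177)*(17 - 177)) + 27538 = (-21145 + (1/4)*(1/177)*(-160)) + 27538 = (-21145 - 40/177) + 27538 = -3742705/177 + 27538 = 1131521/177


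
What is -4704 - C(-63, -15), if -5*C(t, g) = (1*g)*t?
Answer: -4515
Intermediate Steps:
C(t, g) = -g*t/5 (C(t, g) = -1*g*t/5 = -g*t/5)
-4704 - C(-63, -15) = -4704 - (-1)*(-15)*(-63)/5 = -4704 - 1*(-189) = -4704 + 189 = -4515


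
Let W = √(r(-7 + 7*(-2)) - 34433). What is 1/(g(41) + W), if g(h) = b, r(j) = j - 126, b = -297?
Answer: -297/122789 - 2*I*√8645/122789 ≈ -0.0024188 - 0.0015144*I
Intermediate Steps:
r(j) = -126 + j
g(h) = -297
W = 2*I*√8645 (W = √((-126 + (-7 + 7*(-2))) - 34433) = √((-126 + (-7 - 14)) - 34433) = √((-126 - 21) - 34433) = √(-147 - 34433) = √(-34580) = 2*I*√8645 ≈ 185.96*I)
1/(g(41) + W) = 1/(-297 + 2*I*√8645)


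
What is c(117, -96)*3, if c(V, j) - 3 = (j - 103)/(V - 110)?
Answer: -534/7 ≈ -76.286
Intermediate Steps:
c(V, j) = 3 + (-103 + j)/(-110 + V) (c(V, j) = 3 + (j - 103)/(V - 110) = 3 + (-103 + j)/(-110 + V))
c(117, -96)*3 = ((-433 - 96 + 3*117)/(-110 + 117))*3 = ((-433 - 96 + 351)/7)*3 = ((⅐)*(-178))*3 = -178/7*3 = -534/7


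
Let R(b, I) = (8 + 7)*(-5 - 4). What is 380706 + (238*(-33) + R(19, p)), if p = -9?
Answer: 372717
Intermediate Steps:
R(b, I) = -135 (R(b, I) = 15*(-9) = -135)
380706 + (238*(-33) + R(19, p)) = 380706 + (238*(-33) - 135) = 380706 + (-7854 - 135) = 380706 - 7989 = 372717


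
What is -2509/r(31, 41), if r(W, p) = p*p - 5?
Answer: -2509/1676 ≈ -1.4970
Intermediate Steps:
r(W, p) = -5 + p² (r(W, p) = p² - 5 = -5 + p²)
-2509/r(31, 41) = -2509/(-5 + 41²) = -2509/(-5 + 1681) = -2509/1676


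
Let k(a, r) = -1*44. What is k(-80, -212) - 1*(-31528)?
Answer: 31484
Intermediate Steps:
k(a, r) = -44
k(-80, -212) - 1*(-31528) = -44 - 1*(-31528) = -44 + 31528 = 31484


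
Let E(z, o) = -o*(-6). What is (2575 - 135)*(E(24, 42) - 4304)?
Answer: -9886880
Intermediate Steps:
E(z, o) = 6*o
(2575 - 135)*(E(24, 42) - 4304) = (2575 - 135)*(6*42 - 4304) = 2440*(252 - 4304) = 2440*(-4052) = -9886880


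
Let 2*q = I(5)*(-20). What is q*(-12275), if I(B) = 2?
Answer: 245500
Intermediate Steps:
q = -20 (q = (2*(-20))/2 = (½)*(-40) = -20)
q*(-12275) = -20*(-12275) = 245500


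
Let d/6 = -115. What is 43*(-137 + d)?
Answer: -35561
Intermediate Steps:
d = -690 (d = 6*(-115) = -690)
43*(-137 + d) = 43*(-137 - 690) = 43*(-827) = -35561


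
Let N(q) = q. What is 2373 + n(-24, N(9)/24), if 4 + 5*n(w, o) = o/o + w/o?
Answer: 11798/5 ≈ 2359.6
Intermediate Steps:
n(w, o) = -3/5 + w/(5*o) (n(w, o) = -4/5 + (o/o + w/o)/5 = -4/5 + (1 + w/o)/5 = -4/5 + (1/5 + w/(5*o)) = -3/5 + w/(5*o))
2373 + n(-24, N(9)/24) = 2373 + (-24 - 27/24)/(5*((9/24))) = 2373 + (-24 - 27/24)/(5*((9*(1/24)))) = 2373 + (-24 - 3*3/8)/(5*(3/8)) = 2373 + (1/5)*(8/3)*(-24 - 9/8) = 2373 + (1/5)*(8/3)*(-201/8) = 2373 - 67/5 = 11798/5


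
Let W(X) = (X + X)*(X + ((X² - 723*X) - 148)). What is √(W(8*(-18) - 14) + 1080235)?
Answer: I*√42809637 ≈ 6542.9*I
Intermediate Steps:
W(X) = 2*X*(-148 + X² - 722*X) (W(X) = (2*X)*(X + (-148 + X² - 723*X)) = (2*X)*(-148 + X² - 722*X) = 2*X*(-148 + X² - 722*X))
√(W(8*(-18) - 14) + 1080235) = √(2*(8*(-18) - 14)*(-148 + (8*(-18) - 14)² - 722*(8*(-18) - 14)) + 1080235) = √(2*(-144 - 14)*(-148 + (-144 - 14)² - 722*(-144 - 14)) + 1080235) = √(2*(-158)*(-148 + (-158)² - 722*(-158)) + 1080235) = √(2*(-158)*(-148 + 24964 + 114076) + 1080235) = √(2*(-158)*138892 + 1080235) = √(-43889872 + 1080235) = √(-42809637) = I*√42809637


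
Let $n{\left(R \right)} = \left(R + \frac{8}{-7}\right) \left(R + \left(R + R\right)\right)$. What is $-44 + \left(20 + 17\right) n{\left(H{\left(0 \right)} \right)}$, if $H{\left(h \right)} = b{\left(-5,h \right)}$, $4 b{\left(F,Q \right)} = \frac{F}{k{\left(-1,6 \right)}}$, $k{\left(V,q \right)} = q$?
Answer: $- \frac{17141}{1344} \approx -12.754$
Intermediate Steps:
$b{\left(F,Q \right)} = \frac{F}{24}$ ($b{\left(F,Q \right)} = \frac{F \frac{1}{6}}{4} = \frac{\frac{1}{6} F}{4} = \frac{F}{24}$)
$H{\left(h \right)} = - \frac{5}{24}$ ($H{\left(h \right)} = \frac{1}{24} \left(-5\right) = - \frac{5}{24}$)
$n{\left(R \right)} = 3 R \left(- \frac{8}{7} + R\right)$ ($n{\left(R \right)} = \left(R + 8 \left(- \frac{1}{7}\right)\right) \left(R + 2 R\right) = \left(R - \frac{8}{7}\right) 3 R = \left(- \frac{8}{7} + R\right) 3 R = 3 R \left(- \frac{8}{7} + R\right)$)
$-44 + \left(20 + 17\right) n{\left(H{\left(0 \right)} \right)} = -44 + \left(20 + 17\right) \frac{3}{7} \left(- \frac{5}{24}\right) \left(-8 + 7 \left(- \frac{5}{24}\right)\right) = -44 + 37 \cdot \frac{3}{7} \left(- \frac{5}{24}\right) \left(-8 - \frac{35}{24}\right) = -44 + 37 \cdot \frac{3}{7} \left(- \frac{5}{24}\right) \left(- \frac{227}{24}\right) = -44 + 37 \cdot \frac{1135}{1344} = -44 + \frac{41995}{1344} = - \frac{17141}{1344}$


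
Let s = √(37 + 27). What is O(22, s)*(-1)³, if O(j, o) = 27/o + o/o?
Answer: -35/8 ≈ -4.3750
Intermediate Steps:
s = 8 (s = √64 = 8)
O(j, o) = 1 + 27/o (O(j, o) = 27/o + 1 = 1 + 27/o)
O(22, s)*(-1)³ = ((27 + 8)/8)*(-1)³ = ((⅛)*35)*(-1) = (35/8)*(-1) = -35/8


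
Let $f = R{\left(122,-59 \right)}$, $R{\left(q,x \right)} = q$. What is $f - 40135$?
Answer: $-40013$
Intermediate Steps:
$f = 122$
$f - 40135 = 122 - 40135 = -40013$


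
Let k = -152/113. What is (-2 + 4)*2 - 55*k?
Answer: 8812/113 ≈ 77.982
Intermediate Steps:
k = -152/113 (k = -152*1/113 = -152/113 ≈ -1.3451)
(-2 + 4)*2 - 55*k = (-2 + 4)*2 - 55*(-152/113) = 2*2 + 8360/113 = 4 + 8360/113 = 8812/113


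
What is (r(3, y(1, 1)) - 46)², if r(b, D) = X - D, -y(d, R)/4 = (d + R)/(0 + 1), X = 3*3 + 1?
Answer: 784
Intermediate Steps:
X = 10 (X = 9 + 1 = 10)
y(d, R) = -4*R - 4*d (y(d, R) = -4*(d + R)/(0 + 1) = -4*(R + d)/1 = -4*(R + d) = -4*R - 4*d)
r(b, D) = 10 - D
(r(3, y(1, 1)) - 46)² = ((10 - (-4*1 - 4*1)) - 46)² = ((10 - (-4 - 4)) - 46)² = ((10 - 1*(-8)) - 46)² = ((10 + 8) - 46)² = (18 - 46)² = (-28)² = 784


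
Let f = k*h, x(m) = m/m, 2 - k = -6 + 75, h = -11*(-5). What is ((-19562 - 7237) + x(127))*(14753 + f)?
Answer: -296600264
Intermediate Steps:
h = 55
k = -67 (k = 2 - (-6 + 75) = 2 - 1*69 = 2 - 69 = -67)
x(m) = 1
f = -3685 (f = -67*55 = -3685)
((-19562 - 7237) + x(127))*(14753 + f) = ((-19562 - 7237) + 1)*(14753 - 3685) = (-26799 + 1)*11068 = -26798*11068 = -296600264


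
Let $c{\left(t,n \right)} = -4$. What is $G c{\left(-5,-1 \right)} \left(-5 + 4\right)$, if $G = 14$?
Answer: $56$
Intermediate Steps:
$G c{\left(-5,-1 \right)} \left(-5 + 4\right) = 14 \left(- 4 \left(-5 + 4\right)\right) = 14 \left(\left(-4\right) \left(-1\right)\right) = 14 \cdot 4 = 56$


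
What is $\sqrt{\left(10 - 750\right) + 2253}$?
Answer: $\sqrt{1513} \approx 38.897$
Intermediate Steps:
$\sqrt{\left(10 - 750\right) + 2253} = \sqrt{-740 + 2253} = \sqrt{1513}$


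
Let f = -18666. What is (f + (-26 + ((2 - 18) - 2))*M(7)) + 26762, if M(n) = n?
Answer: 7788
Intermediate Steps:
(f + (-26 + ((2 - 18) - 2))*M(7)) + 26762 = (-18666 + (-26 + ((2 - 18) - 2))*7) + 26762 = (-18666 + (-26 + (-16 - 2))*7) + 26762 = (-18666 + (-26 - 18)*7) + 26762 = (-18666 - 44*7) + 26762 = (-18666 - 308) + 26762 = -18974 + 26762 = 7788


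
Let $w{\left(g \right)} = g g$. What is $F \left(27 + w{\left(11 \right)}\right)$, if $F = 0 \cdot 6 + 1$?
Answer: $148$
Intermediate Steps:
$w{\left(g \right)} = g^{2}$
$F = 1$ ($F = 0 + 1 = 1$)
$F \left(27 + w{\left(11 \right)}\right) = 1 \left(27 + 11^{2}\right) = 1 \left(27 + 121\right) = 1 \cdot 148 = 148$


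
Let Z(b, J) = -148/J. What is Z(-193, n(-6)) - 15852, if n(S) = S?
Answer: -47482/3 ≈ -15827.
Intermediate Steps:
Z(-193, n(-6)) - 15852 = -148/(-6) - 15852 = -148*(-⅙) - 15852 = 74/3 - 15852 = -47482/3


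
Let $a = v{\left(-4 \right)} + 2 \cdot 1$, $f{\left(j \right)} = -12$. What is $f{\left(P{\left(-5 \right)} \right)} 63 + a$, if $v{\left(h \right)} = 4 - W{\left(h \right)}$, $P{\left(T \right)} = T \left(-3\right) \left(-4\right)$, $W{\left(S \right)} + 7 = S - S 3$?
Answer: $-751$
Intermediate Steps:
$W{\left(S \right)} = -7 - 2 S$ ($W{\left(S \right)} = -7 + \left(S - S 3\right) = -7 + \left(S - 3 S\right) = -7 - 2 S$)
$P{\left(T \right)} = 12 T$ ($P{\left(T \right)} = - 3 T \left(-4\right) = 12 T$)
$v{\left(h \right)} = 11 + 2 h$ ($v{\left(h \right)} = 4 - \left(-7 - 2 h\right) = 4 + \left(7 + 2 h\right) = 11 + 2 h$)
$a = 5$ ($a = \left(11 + 2 \left(-4\right)\right) + 2 \cdot 1 = \left(11 - 8\right) + 2 = 3 + 2 = 5$)
$f{\left(P{\left(-5 \right)} \right)} 63 + a = \left(-12\right) 63 + 5 = -756 + 5 = -751$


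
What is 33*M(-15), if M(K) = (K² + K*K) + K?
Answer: 14355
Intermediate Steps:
M(K) = K + 2*K² (M(K) = (K² + K²) + K = 2*K² + K = K + 2*K²)
33*M(-15) = 33*(-15*(1 + 2*(-15))) = 33*(-15*(1 - 30)) = 33*(-15*(-29)) = 33*435 = 14355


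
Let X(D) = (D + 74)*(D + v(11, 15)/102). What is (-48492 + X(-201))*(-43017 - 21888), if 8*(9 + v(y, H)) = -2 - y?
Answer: 23834954975/16 ≈ 1.4897e+9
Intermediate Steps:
v(y, H) = -37/4 - y/8 (v(y, H) = -9 + (-2 - y)/8 = -9 + (-¼ - y/8) = -37/4 - y/8)
X(D) = (74 + D)*(-5/48 + D) (X(D) = (D + 74)*(D + (-37/4 - ⅛*11)/102) = (74 + D)*(D + (-37/4 - 11/8)*(1/102)) = (74 + D)*(D - 85/8*1/102) = (74 + D)*(D - 5/48) = (74 + D)*(-5/48 + D))
(-48492 + X(-201))*(-43017 - 21888) = (-48492 + (-185/24 + (-201)² + (3547/48)*(-201)))*(-43017 - 21888) = (-48492 + (-185/24 + 40401 - 237649/16))*(-64905) = (-48492 + 1225931/48)*(-64905) = -1101685/48*(-64905) = 23834954975/16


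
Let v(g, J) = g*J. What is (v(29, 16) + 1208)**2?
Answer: 2795584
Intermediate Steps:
v(g, J) = J*g
(v(29, 16) + 1208)**2 = (16*29 + 1208)**2 = (464 + 1208)**2 = 1672**2 = 2795584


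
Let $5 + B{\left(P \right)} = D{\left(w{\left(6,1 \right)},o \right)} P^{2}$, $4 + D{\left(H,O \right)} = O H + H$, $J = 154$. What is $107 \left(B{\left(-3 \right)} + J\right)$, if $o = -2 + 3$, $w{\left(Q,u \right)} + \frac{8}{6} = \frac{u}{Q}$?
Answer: $9844$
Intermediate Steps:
$w{\left(Q,u \right)} = - \frac{4}{3} + \frac{u}{Q}$
$o = 1$
$D{\left(H,O \right)} = -4 + H + H O$ ($D{\left(H,O \right)} = -4 + \left(O H + H\right) = -4 + \left(H O + H\right) = -4 + \left(H + H O\right) = -4 + H + H O$)
$B{\left(P \right)} = -5 - \frac{19 P^{2}}{3}$ ($B{\left(P \right)} = -5 + \left(-4 - \left(\frac{4}{3} - \frac{1}{6}\right) + \left(- \frac{4}{3} + 1 \cdot \frac{1}{6}\right) 1\right) P^{2} = -5 + \left(-4 + \left(- \frac{4}{3} + 1 \cdot \frac{1}{6}\right) + \left(- \frac{4}{3} + 1 \cdot \frac{1}{6}\right) 1\right) P^{2} = -5 + \left(-4 + \left(- \frac{4}{3} + \frac{1}{6}\right) + \left(- \frac{4}{3} + \frac{1}{6}\right) 1\right) P^{2} = -5 + \left(-4 - \frac{7}{6} - \frac{7}{6}\right) P^{2} = -5 - \frac{19 P^{2}}{3}$)
$107 \left(B{\left(-3 \right)} + J\right) = 107 \left(\left(-5 - \frac{19 \left(-3\right)^{2}}{3}\right) + 154\right) = 107 \left(\left(-5 - 57\right) + 154\right) = 107 \left(-62 + 154\right) = 107 \cdot 92 = 9844$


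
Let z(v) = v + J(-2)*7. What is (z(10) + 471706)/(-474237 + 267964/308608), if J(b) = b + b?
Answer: -36391672576/36588266033 ≈ -0.99463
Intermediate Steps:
J(b) = 2*b
z(v) = -28 + v (z(v) = v + (2*(-2))*7 = v - 4*7 = v - 28 = -28 + v)
(z(10) + 471706)/(-474237 + 267964/308608) = ((-28 + 10) + 471706)/(-474237 + 267964/308608) = (-18 + 471706)/(-474237 + 267964*(1/308608)) = 471688/(-474237 + 66991/77152) = 471688/(-36588266033/77152) = 471688*(-77152/36588266033) = -36391672576/36588266033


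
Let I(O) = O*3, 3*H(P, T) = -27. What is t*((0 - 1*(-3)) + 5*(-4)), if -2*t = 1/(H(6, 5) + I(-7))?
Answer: -17/60 ≈ -0.28333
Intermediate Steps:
H(P, T) = -9 (H(P, T) = (⅓)*(-27) = -9)
I(O) = 3*O
t = 1/60 (t = -1/(2*(-9 + 3*(-7))) = -1/(2*(-9 - 21)) = -½/(-30) = -½*(-1/30) = 1/60 ≈ 0.016667)
t*((0 - 1*(-3)) + 5*(-4)) = ((0 - 1*(-3)) + 5*(-4))/60 = ((0 + 3) - 20)/60 = (3 - 20)/60 = (1/60)*(-17) = -17/60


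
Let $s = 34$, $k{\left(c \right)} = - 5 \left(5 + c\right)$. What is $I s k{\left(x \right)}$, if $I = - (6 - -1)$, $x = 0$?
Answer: $5950$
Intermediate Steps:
$k{\left(c \right)} = -25 - 5 c$
$I = -7$ ($I = - (6 + \left(-4 + 5\right)) = - (6 + 1) = \left(-1\right) 7 = -7$)
$I s k{\left(x \right)} = \left(-7\right) 34 \left(-25 - 0\right) = - 238 \left(-25 + 0\right) = \left(-238\right) \left(-25\right) = 5950$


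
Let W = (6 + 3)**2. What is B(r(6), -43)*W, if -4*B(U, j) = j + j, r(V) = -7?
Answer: 3483/2 ≈ 1741.5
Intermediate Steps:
B(U, j) = -j/2 (B(U, j) = -(j + j)/4 = -j/2)
W = 81 (W = 9**2 = 81)
B(r(6), -43)*W = -1/2*(-43)*81 = (43/2)*81 = 3483/2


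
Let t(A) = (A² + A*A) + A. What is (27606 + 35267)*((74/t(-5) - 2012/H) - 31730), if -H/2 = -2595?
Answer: -15530150708218/7785 ≈ -1.9949e+9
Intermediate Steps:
H = 5190 (H = -2*(-2595) = 5190)
t(A) = A + 2*A² (t(A) = (A² + A²) + A = 2*A² + A = A + 2*A²)
(27606 + 35267)*((74/t(-5) - 2012/H) - 31730) = (27606 + 35267)*((74/((-5*(1 + 2*(-5)))) - 2012/5190) - 31730) = 62873*((74/((-5*(1 - 10))) - 2012*1/5190) - 31730) = 62873*((74/((-5*(-9))) - 1006/2595) - 31730) = 62873*((74/45 - 1006/2595) - 31730) = 62873*(9784/7785 - 31730) = 62873*(-247008266/7785) = -15530150708218/7785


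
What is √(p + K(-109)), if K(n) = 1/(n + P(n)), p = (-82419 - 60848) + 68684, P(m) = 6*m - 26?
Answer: 2*I*√11607371133/789 ≈ 273.1*I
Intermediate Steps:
P(m) = -26 + 6*m
p = -74583 (p = -143267 + 68684 = -74583)
K(n) = 1/(-26 + 7*n) (K(n) = 1/(n + (-26 + 6*n)) = 1/(-26 + 7*n))
√(p + K(-109)) = √(-74583 + 1/(-26 + 7*(-109))) = √(-74583 + 1/(-26 - 763)) = √(-74583 + 1/(-789)) = √(-74583 - 1/789) = √(-58845988/789) = 2*I*√11607371133/789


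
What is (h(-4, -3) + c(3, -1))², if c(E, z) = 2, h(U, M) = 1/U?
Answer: 49/16 ≈ 3.0625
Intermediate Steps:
(h(-4, -3) + c(3, -1))² = (1/(-4) + 2)² = (-¼ + 2)² = (7/4)² = 49/16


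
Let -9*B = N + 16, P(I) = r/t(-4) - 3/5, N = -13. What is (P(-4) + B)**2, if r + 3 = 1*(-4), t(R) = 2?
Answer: 17689/900 ≈ 19.654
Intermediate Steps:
r = -7 (r = -3 + 1*(-4) = -3 - 4 = -7)
P(I) = -41/10 (P(I) = -7/2 - 3/5 = -41/10)
B = -1/3 (B = -(-13 + 16)/9 = -1/9*3 = -1/3 ≈ -0.33333)
(P(-4) + B)**2 = (-41/10 - 1/3)**2 = (-133/30)**2 = 17689/900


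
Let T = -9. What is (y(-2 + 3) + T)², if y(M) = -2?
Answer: 121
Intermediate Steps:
(y(-2 + 3) + T)² = (-2 - 9)² = (-11)² = 121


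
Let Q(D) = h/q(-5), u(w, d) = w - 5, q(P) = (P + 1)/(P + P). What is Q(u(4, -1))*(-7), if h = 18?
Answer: -315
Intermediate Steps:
q(P) = (1 + P)/(2*P) (q(P) = (1 + P)/((2*P)) = (1 + P)*(1/(2*P)) = (1 + P)/(2*P))
u(w, d) = -5 + w
Q(D) = 45 (Q(D) = 18/(((½)*(1 - 5)/(-5))) = 18/(((½)*(-⅕)*(-4))) = 18/(⅖) = 18*(5/2) = 45)
Q(u(4, -1))*(-7) = 45*(-7) = -315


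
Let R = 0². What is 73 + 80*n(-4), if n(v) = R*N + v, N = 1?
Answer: -247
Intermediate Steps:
R = 0
n(v) = v (n(v) = 0*1 + v = 0 + v = v)
73 + 80*n(-4) = 73 + 80*(-4) = 73 - 320 = -247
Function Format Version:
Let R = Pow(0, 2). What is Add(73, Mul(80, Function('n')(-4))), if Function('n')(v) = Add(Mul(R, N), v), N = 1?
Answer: -247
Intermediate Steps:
R = 0
Function('n')(v) = v (Function('n')(v) = Add(Mul(0, 1), v) = Add(0, v) = v)
Add(73, Mul(80, Function('n')(-4))) = Add(73, Mul(80, -4)) = Add(73, -320) = -247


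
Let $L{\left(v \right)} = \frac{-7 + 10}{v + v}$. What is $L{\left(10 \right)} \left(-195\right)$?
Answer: $- \frac{117}{4} \approx -29.25$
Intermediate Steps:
$L{\left(v \right)} = \frac{3}{2 v}$
$L{\left(10 \right)} \left(-195\right) = \frac{3}{2 \cdot 10} \left(-195\right) = \frac{3}{2} \cdot \frac{1}{10} \left(-195\right) = \frac{3}{20} \left(-195\right) = - \frac{117}{4}$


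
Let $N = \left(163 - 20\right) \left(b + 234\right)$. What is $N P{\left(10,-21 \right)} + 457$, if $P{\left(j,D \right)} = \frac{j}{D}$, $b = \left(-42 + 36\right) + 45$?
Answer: $-18133$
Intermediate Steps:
$b = 39$ ($b = -6 + 45 = 39$)
$N = 39039$ ($N = \left(163 - 20\right) \left(39 + 234\right) = 143 \cdot 273 = 39039$)
$N P{\left(10,-21 \right)} + 457 = 39039 \frac{10}{-21} + 457 = 39039 \cdot 10 \left(- \frac{1}{21}\right) + 457 = 39039 \left(- \frac{10}{21}\right) + 457 = -18590 + 457 = -18133$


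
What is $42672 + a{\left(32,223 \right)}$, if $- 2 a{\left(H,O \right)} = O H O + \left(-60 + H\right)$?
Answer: $-752978$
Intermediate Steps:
$a{\left(H,O \right)} = 30 - \frac{H}{2} - \frac{H O^{2}}{2}$ ($a{\left(H,O \right)} = - \frac{O H O + \left(-60 + H\right)}{2} = - \frac{H O O + \left(-60 + H\right)}{2} = - \frac{H O^{2} + \left(-60 + H\right)}{2} = - \frac{-60 + H + H O^{2}}{2} = 30 - \frac{H}{2} - \frac{H O^{2}}{2}$)
$42672 + a{\left(32,223 \right)} = 42672 - \left(-14 + 795664\right) = 42672 - 795650 = -752978$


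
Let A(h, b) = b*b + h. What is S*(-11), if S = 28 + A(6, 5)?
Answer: -649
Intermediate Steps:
A(h, b) = h + b² (A(h, b) = b² + h = h + b²)
S = 59 (S = 28 + (6 + 5²) = 28 + (6 + 25) = 28 + 31 = 59)
S*(-11) = 59*(-11) = -649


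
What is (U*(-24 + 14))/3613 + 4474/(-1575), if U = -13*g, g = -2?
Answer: -16574062/5690475 ≈ -2.9126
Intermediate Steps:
U = 26 (U = -13*(-2) = 26)
(U*(-24 + 14))/3613 + 4474/(-1575) = (26*(-24 + 14))/3613 + 4474/(-1575) = (26*(-10))*(1/3613) + 4474*(-1/1575) = -260*1/3613 - 4474/1575 = -260/3613 - 4474/1575 = -16574062/5690475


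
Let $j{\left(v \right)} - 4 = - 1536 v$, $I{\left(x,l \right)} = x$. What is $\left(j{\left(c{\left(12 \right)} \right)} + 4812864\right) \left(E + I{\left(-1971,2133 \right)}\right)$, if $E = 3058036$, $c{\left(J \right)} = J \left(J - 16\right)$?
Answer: $14933755004740$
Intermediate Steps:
$c{\left(J \right)} = J \left(-16 + J\right)$
$j{\left(v \right)} = 4 - 1536 v$
$\left(j{\left(c{\left(12 \right)} \right)} + 4812864\right) \left(E + I{\left(-1971,2133 \right)}\right) = \left(\left(4 - 1536 \cdot 12 \left(-16 + 12\right)\right) + 4812864\right) \left(3058036 - 1971\right) = \left(\left(4 - 1536 \cdot 12 \left(-4\right)\right) + 4812864\right) 3056065 = \left(\left(4 - -73728\right) + 4812864\right) 3056065 = \left(\left(4 + 73728\right) + 4812864\right) 3056065 = \left(73732 + 4812864\right) 3056065 = 4886596 \cdot 3056065 = 14933755004740$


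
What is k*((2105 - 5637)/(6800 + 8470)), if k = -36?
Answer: 21192/2545 ≈ 8.3269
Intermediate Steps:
k*((2105 - 5637)/(6800 + 8470)) = -36*(2105 - 5637)/(6800 + 8470) = -(-127152)/15270 = -36*(-1766/7635) = 21192/2545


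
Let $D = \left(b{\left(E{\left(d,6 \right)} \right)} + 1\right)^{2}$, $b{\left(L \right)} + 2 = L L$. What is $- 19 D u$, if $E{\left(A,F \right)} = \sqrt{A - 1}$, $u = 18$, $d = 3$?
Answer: $-342$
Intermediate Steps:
$E{\left(A,F \right)} = \sqrt{-1 + A}$
$b{\left(L \right)} = -2 + L^{2}$ ($b{\left(L \right)} = -2 + L L = -2 + L^{2}$)
$D = 1$ ($D = \left(\left(-2 + \left(\sqrt{-1 + 3}\right)^{2}\right) + 1\right)^{2} = \left(\left(-2 + \left(\sqrt{2}\right)^{2}\right) + 1\right)^{2} = \left(\left(-2 + 2\right) + 1\right)^{2} = \left(0 + 1\right)^{2} = 1^{2} = 1$)
$- 19 D u = \left(-19\right) 1 \cdot 18 = \left(-19\right) 18 = -342$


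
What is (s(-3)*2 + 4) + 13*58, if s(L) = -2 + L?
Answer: 748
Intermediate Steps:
(s(-3)*2 + 4) + 13*58 = ((-2 - 3)*2 + 4) + 13*58 = (-5*2 + 4) + 754 = (-10 + 4) + 754 = -6 + 754 = 748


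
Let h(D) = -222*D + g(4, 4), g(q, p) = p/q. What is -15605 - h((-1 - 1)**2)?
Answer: -14718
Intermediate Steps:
h(D) = 1 - 222*D (h(D) = -222*D + 4/4 = -222*D + 4*(1/4) = -222*D + 1 = 1 - 222*D)
-15605 - h((-1 - 1)**2) = -15605 - (1 - 222*(-1 - 1)**2) = -15605 - (1 - 222*(-2)**2) = -15605 - (1 - 222*4) = -15605 - (1 - 888) = -15605 - 1*(-887) = -15605 + 887 = -14718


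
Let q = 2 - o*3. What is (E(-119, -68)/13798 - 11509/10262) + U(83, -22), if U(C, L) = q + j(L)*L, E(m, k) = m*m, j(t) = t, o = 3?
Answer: 16881842563/35398769 ≈ 476.90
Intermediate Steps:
E(m, k) = m²
q = -7 (q = 2 - 3*3 = 2 - 1*9 = 2 - 9 = -7)
U(C, L) = -7 + L² (U(C, L) = -7 + L*L = -7 + L²)
(E(-119, -68)/13798 - 11509/10262) + U(83, -22) = ((-119)²/13798 - 11509/10262) + (-7 + (-22)²) = (14161*(1/13798) - 11509*1/10262) + (-7 + 484) = (14161/13798 - 11509/10262) + 477 = -3370250/35398769 + 477 = 16881842563/35398769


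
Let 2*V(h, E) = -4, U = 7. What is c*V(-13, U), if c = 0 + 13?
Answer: -26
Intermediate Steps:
V(h, E) = -2 (V(h, E) = (½)*(-4) = -2)
c = 13
c*V(-13, U) = 13*(-2) = -26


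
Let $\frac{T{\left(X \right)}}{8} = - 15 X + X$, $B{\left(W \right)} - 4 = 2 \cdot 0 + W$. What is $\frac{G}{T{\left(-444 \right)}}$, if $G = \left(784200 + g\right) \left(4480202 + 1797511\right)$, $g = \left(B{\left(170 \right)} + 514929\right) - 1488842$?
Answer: $- \frac{56660544967}{2368} \approx -2.3928 \cdot 10^{7}$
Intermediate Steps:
$B{\left(W \right)} = 4 + W$ ($B{\left(W \right)} = 4 + \left(2 \cdot 0 + W\right) = 4 + \left(0 + W\right) = 4 + W$)
$g = -973739$ ($g = \left(\left(4 + 170\right) + 514929\right) - 1488842 = \left(174 + 514929\right) - 1488842 = 515103 - 1488842 = -973739$)
$T{\left(X \right)} = - 112 X$ ($T{\left(X \right)} = 8 \left(- 15 X + X\right) = 8 \left(- 14 X\right) = - 112 X$)
$G = -1189871444307$ ($G = \left(784200 - 973739\right) \left(4480202 + 1797511\right) = \left(-189539\right) 6277713 = -1189871444307$)
$\frac{G}{T{\left(-444 \right)}} = - \frac{1189871444307}{\left(-112\right) \left(-444\right)} = - \frac{1189871444307}{49728} = \left(-1189871444307\right) \frac{1}{49728} = - \frac{56660544967}{2368}$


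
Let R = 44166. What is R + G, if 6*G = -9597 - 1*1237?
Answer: 127081/3 ≈ 42360.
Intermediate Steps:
G = -5417/3 (G = (-9597 - 1*1237)/6 = (-9597 - 1237)/6 = (1/6)*(-10834) = -5417/3 ≈ -1805.7)
R + G = 44166 - 5417/3 = 127081/3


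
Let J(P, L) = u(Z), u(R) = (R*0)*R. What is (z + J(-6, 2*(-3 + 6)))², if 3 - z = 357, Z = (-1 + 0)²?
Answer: 125316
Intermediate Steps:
Z = 1 (Z = (-1)² = 1)
u(R) = 0 (u(R) = 0*R = 0)
J(P, L) = 0
z = -354 (z = 3 - 1*357 = 3 - 357 = -354)
(z + J(-6, 2*(-3 + 6)))² = (-354 + 0)² = (-354)² = 125316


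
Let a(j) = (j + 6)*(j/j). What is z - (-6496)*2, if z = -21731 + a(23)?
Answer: -8710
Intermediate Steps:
a(j) = 6 + j (a(j) = (6 + j)*1 = 6 + j)
z = -21702 (z = -21731 + (6 + 23) = -21731 + 29 = -21702)
z - (-6496)*2 = -21702 - (-6496)*2 = -21702 - 1*(-12992) = -21702 + 12992 = -8710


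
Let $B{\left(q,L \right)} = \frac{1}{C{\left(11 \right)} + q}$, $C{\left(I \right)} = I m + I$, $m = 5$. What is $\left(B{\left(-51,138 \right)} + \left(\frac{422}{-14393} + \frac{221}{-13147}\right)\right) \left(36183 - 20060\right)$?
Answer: $\frac{939833306318}{2838371565} \approx 331.12$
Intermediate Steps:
$C{\left(I \right)} = 6 I$ ($C{\left(I \right)} = I 5 + I = 5 I + I = 6 I$)
$B{\left(q,L \right)} = \frac{1}{66 + q}$ ($B{\left(q,L \right)} = \frac{1}{6 \cdot 11 + q} = \frac{1}{66 + q}$)
$\left(B{\left(-51,138 \right)} + \left(\frac{422}{-14393} + \frac{221}{-13147}\right)\right) \left(36183 - 20060\right) = \left(\frac{1}{66 - 51} + \left(\frac{422}{-14393} + \frac{221}{-13147}\right)\right) \left(36183 - 20060\right) = \left(\frac{1}{15} + \left(422 \left(- \frac{1}{14393}\right) + 221 \left(- \frac{1}{13147}\right)\right)\right) 16123 = \left(\frac{1}{15} - \frac{8728887}{189224771}\right) 16123 = \frac{58291466}{2838371565} \cdot 16123 = \frac{939833306318}{2838371565}$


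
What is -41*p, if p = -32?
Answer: 1312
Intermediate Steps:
-41*p = -41*(-32) = 1312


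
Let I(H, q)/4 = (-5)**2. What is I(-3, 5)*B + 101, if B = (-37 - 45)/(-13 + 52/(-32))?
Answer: 77417/117 ≈ 661.68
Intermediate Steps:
I(H, q) = 100 (I(H, q) = 4*(-5)**2 = 4*25 = 100)
B = 656/117 (B = -82/(-13 + 52*(-1/32)) = -82/(-13 - 13/8) = -82/(-117/8) = -82*(-8/117) = 656/117 ≈ 5.6068)
I(-3, 5)*B + 101 = 100*(656/117) + 101 = 65600/117 + 101 = 77417/117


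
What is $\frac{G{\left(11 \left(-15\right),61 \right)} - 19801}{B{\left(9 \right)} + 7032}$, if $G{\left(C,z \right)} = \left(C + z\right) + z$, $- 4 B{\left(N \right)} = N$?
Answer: $- \frac{79376}{28119} \approx -2.8229$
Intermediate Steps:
$B{\left(N \right)} = - \frac{N}{4}$
$G{\left(C,z \right)} = C + 2 z$
$\frac{G{\left(11 \left(-15\right),61 \right)} - 19801}{B{\left(9 \right)} + 7032} = \frac{\left(11 \left(-15\right) + 2 \cdot 61\right) - 19801}{\left(- \frac{1}{4}\right) 9 + 7032} = \frac{\left(-165 + 122\right) - 19801}{- \frac{9}{4} + 7032} = \frac{-43 - 19801}{\frac{28119}{4}} = \left(-19844\right) \frac{4}{28119} = - \frac{79376}{28119}$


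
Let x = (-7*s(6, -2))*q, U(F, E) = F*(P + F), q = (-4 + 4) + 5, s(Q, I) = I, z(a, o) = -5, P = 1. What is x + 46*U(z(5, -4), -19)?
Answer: 990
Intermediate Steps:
q = 5 (q = 0 + 5 = 5)
U(F, E) = F*(1 + F)
x = 70 (x = -7*(-2)*5 = 14*5 = 70)
x + 46*U(z(5, -4), -19) = 70 + 46*(-5*(1 - 5)) = 70 + 46*(-5*(-4)) = 70 + 46*20 = 70 + 920 = 990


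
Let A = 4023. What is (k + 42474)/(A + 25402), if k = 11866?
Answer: 988/535 ≈ 1.8467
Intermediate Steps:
(k + 42474)/(A + 25402) = (11866 + 42474)/(4023 + 25402) = 54340/29425 = 54340*(1/29425) = 988/535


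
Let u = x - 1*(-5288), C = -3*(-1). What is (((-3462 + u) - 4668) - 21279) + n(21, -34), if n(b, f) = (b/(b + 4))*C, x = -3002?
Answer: -678012/25 ≈ -27120.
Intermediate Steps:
C = 3
u = 2286 (u = -3002 - 1*(-5288) = -3002 + 5288 = 2286)
n(b, f) = 3*b/(4 + b) (n(b, f) = (b/(b + 4))*3 = (b/(4 + b))*3 = 3*b/(4 + b))
(((-3462 + u) - 4668) - 21279) + n(21, -34) = (((-3462 + 2286) - 4668) - 21279) + 3*21/(4 + 21) = ((-1176 - 4668) - 21279) + 3*21/25 = (-5844 - 21279) + 3*21*(1/25) = -27123 + 63/25 = -678012/25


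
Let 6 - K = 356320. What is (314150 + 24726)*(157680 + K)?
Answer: -67312295384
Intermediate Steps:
K = -356314 (K = 6 - 1*356320 = 6 - 356320 = -356314)
(314150 + 24726)*(157680 + K) = (314150 + 24726)*(157680 - 356314) = 338876*(-198634) = -67312295384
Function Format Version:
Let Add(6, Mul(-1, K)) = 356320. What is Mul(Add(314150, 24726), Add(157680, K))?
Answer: -67312295384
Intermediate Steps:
K = -356314 (K = Add(6, Mul(-1, 356320)) = Add(6, -356320) = -356314)
Mul(Add(314150, 24726), Add(157680, K)) = Mul(Add(314150, 24726), Add(157680, -356314)) = Mul(338876, -198634) = -67312295384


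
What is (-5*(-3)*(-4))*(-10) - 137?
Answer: 463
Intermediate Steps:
(-5*(-3)*(-4))*(-10) - 137 = (15*(-4))*(-10) - 137 = -60*(-10) - 137 = 600 - 137 = 463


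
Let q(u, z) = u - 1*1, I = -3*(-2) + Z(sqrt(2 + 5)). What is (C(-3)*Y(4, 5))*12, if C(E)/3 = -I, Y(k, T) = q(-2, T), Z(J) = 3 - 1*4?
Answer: 540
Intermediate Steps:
Z(J) = -1 (Z(J) = 3 - 4 = -1)
I = 5 (I = -3*(-2) - 1 = 6 - 1 = 5)
q(u, z) = -1 + u (q(u, z) = u - 1 = -1 + u)
Y(k, T) = -3 (Y(k, T) = -1 - 2 = -3)
C(E) = -15 (C(E) = 3*(-1*5) = 3*(-5) = -15)
(C(-3)*Y(4, 5))*12 = -15*(-3)*12 = 45*12 = 540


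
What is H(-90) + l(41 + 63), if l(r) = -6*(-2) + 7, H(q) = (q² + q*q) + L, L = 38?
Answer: 16257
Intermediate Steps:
H(q) = 38 + 2*q² (H(q) = (q² + q*q) + 38 = (q² + q²) + 38 = 2*q² + 38 = 38 + 2*q²)
l(r) = 19 (l(r) = 12 + 7 = 19)
H(-90) + l(41 + 63) = (38 + 2*(-90)²) + 19 = (38 + 2*8100) + 19 = (38 + 16200) + 19 = 16238 + 19 = 16257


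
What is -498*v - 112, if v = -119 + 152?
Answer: -16546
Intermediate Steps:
v = 33
-498*v - 112 = -498*33 - 112 = -16434 - 112 = -16546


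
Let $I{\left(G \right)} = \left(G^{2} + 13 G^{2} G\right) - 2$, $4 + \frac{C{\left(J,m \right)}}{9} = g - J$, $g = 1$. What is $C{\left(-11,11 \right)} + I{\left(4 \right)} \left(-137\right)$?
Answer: $-115830$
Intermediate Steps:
$C{\left(J,m \right)} = -27 - 9 J$ ($C{\left(J,m \right)} = -36 + 9 \left(1 - J\right) = -36 - \left(-9 + 9 J\right) = -27 - 9 J$)
$I{\left(G \right)} = -2 + G^{2} + 13 G^{3}$ ($I{\left(G \right)} = \left(G^{2} + 13 G^{3}\right) - 2 = -2 + G^{2} + 13 G^{3}$)
$C{\left(-11,11 \right)} + I{\left(4 \right)} \left(-137\right) = \left(-27 - -99\right) + \left(-2 + 4^{2} + 13 \cdot 4^{3}\right) \left(-137\right) = \left(-27 + 99\right) + \left(-2 + 16 + 13 \cdot 64\right) \left(-137\right) = 72 + \left(-2 + 16 + 832\right) \left(-137\right) = 72 + 846 \left(-137\right) = 72 - 115902 = -115830$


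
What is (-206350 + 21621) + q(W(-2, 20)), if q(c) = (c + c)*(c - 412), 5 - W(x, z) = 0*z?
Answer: -188799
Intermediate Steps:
W(x, z) = 5 (W(x, z) = 5 - 0*z = 5 - 1*0 = 5 + 0 = 5)
q(c) = 2*c*(-412 + c) (q(c) = (2*c)*(-412 + c) = 2*c*(-412 + c))
(-206350 + 21621) + q(W(-2, 20)) = (-206350 + 21621) + 2*5*(-412 + 5) = -184729 + 2*5*(-407) = -184729 - 4070 = -188799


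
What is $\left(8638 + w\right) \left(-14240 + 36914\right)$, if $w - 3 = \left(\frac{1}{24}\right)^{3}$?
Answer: $\frac{451413586115}{2304} \approx 1.9593 \cdot 10^{8}$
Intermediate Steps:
$w = \frac{41473}{13824}$ ($w = 3 + \left(\frac{1}{24}\right)^{3} = 3 + \frac{1}{13824} = \frac{41473}{13824} \approx 3.0001$)
$\left(8638 + w\right) \left(-14240 + 36914\right) = \left(8638 + \frac{41473}{13824}\right) \left(-14240 + 36914\right) = \frac{119453185}{13824} \cdot 22674 = \frac{451413586115}{2304}$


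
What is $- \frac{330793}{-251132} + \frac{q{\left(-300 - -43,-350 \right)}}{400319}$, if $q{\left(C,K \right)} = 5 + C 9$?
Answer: $\frac{131843110311}{100532911108} \approx 1.3114$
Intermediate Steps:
$q{\left(C,K \right)} = 5 + 9 C$
$- \frac{330793}{-251132} + \frac{q{\left(-300 - -43,-350 \right)}}{400319} = - \frac{330793}{-251132} + \frac{5 + 9 \left(-300 - -43\right)}{400319} = \left(-330793\right) \left(- \frac{1}{251132}\right) + \left(5 + 9 \left(-300 + 43\right)\right) \frac{1}{400319} = \frac{330793}{251132} + \left(5 + 9 \left(-257\right)\right) \frac{1}{400319} = \frac{330793}{251132} + \left(5 - 2313\right) \frac{1}{400319} = \frac{330793}{251132} - \frac{2308}{400319} = \frac{131843110311}{100532911108}$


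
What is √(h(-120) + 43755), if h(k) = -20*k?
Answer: √46155 ≈ 214.84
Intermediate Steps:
√(h(-120) + 43755) = √(-20*(-120) + 43755) = √(2400 + 43755) = √46155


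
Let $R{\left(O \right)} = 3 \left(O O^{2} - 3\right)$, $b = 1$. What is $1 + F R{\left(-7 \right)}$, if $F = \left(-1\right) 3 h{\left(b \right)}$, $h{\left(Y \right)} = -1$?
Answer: $-3113$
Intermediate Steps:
$R{\left(O \right)} = -9 + 3 O^{3}$ ($R{\left(O \right)} = 3 \left(O^{3} - 3\right) = 3 \left(-3 + O^{3}\right) = -9 + 3 O^{3}$)
$F = 3$ ($F = \left(-1\right) 3 \left(-1\right) = \left(-3\right) \left(-1\right) = 3$)
$1 + F R{\left(-7 \right)} = 1 + 3 \left(-9 + 3 \left(-7\right)^{3}\right) = 1 + 3 \left(-9 + 3 \left(-343\right)\right) = 1 + 3 \left(-9 - 1029\right) = 1 + 3 \left(-1038\right) = 1 - 3114 = -3113$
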